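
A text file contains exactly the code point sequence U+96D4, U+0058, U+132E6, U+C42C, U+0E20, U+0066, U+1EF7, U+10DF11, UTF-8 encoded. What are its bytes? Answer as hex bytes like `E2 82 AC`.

E9 9B 94 58 F0 93 8B A6 EC 90 AC E0 B8 A0 66 E1 BB B7 F4 8D BC 91

U+96D4: 3-byte form → E9 9B 94.
U+0058: 1-byte form → 58.
U+132E6: 4-byte form → F0 93 8B A6.
U+C42C: 3-byte form → EC 90 AC.
U+0E20: 3-byte form → E0 B8 A0.
U+0066: 1-byte form → 66.
U+1EF7: 3-byte form → E1 BB B7.
U+10DF11: 4-byte form → F4 8D BC 91.
Concatenated (22 bytes): E9 9B 94 58 F0 93 8B A6 EC 90 AC E0 B8 A0 66 E1 BB B7 F4 8D BC 91.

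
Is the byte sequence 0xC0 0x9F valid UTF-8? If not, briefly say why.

invalid (overlong encoding)

Leading byte 0xC0 = 11000000 → 2-byte form.
Continuation bytes all match 10xxxxxx. Payload decodes to 0x1F.
But 0x1F < 0x80, the minimum for a 2-byte sequence — this is an overlong encoding.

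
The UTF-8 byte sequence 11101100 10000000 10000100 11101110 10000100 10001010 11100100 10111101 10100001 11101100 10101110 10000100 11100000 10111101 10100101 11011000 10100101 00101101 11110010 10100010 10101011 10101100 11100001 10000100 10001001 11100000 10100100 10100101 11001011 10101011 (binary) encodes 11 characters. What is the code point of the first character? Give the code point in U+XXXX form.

Offset 0: leading byte 0xEC = 11101100 → 3-byte char #1 = EC 80 84.
Leading byte 0xEC = 11101100 matches 1110xxxx → 3-byte sequence.
Byte 1: 0xEC = 11101100, payload 1100 (4 bits).
Byte 2: 0x80 = 10000000 (10xxxxxx ✓), payload 000000.
Byte 3: 0x84 = 10000100 (10xxxxxx ✓), payload 000100.
Concatenate: 1100000000000100 = 0xC004 (16 bits → U+C004).

U+C004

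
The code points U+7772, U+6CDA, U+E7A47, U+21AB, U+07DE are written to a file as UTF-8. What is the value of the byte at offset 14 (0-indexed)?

U+7772 → 3-byte form E7 9D B2 at offsets 0–2.
U+6CDA → 3-byte form E6 B3 9A at offsets 3–5.
U+E7A47 → 4-byte form F3 A7 A9 87 at offsets 6–9.
U+21AB → 3-byte form E2 86 AB at offsets 10–12.
U+07DE → 2-byte form DF 9E at offsets 13–14.
Offset 14 falls in char 5's range; it's byte 2 of DF 9E = 0x9E.

0x9E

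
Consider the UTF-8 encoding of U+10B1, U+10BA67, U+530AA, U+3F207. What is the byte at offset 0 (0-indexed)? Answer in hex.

0xE1

U+10B1 → 3-byte form E1 82 B1 at offsets 0–2.
Offset 0 falls in char 1's range; it's byte 1 of E1 82 B1 = 0xE1.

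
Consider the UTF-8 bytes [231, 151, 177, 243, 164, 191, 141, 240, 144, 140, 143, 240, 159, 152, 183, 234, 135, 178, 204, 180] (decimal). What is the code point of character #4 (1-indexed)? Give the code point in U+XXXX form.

U+1F637

Offset 0: leading byte 0xE7 = 11100111 → 3-byte char #1 = E7 97 B1.
Offset 3: leading byte 0xF3 = 11110011 → 4-byte char #2 = F3 A4 BF 8D.
Offset 7: leading byte 0xF0 = 11110000 → 4-byte char #3 = F0 90 8C 8F.
Offset 11: leading byte 0xF0 = 11110000 → 4-byte char #4 = F0 9F 98 B7.
Leading byte 0xF0 = 11110000 matches 11110xxx → 4-byte sequence.
Byte 1: 0xF0 = 11110000, payload 000 (3 bits).
Byte 2: 0x9F = 10011111 (10xxxxxx ✓), payload 011111.
Byte 3: 0x98 = 10011000 (10xxxxxx ✓), payload 011000.
Byte 4: 0xB7 = 10110111 (10xxxxxx ✓), payload 110111.
Concatenate: 000011111011000110111 = 0x1F637 (21 bits → U+1F637).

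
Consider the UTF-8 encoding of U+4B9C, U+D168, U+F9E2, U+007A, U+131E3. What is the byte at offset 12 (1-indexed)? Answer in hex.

0x93

1-indexed offset 12 is 0-indexed offset 11.
U+4B9C → 3-byte form E4 AE 9C at offsets 0–2.
U+D168 → 3-byte form ED 85 A8 at offsets 3–5.
U+F9E2 → 3-byte form EF A7 A2 at offsets 6–8.
U+007A → 1-byte form 7A at offsets 9–9.
U+131E3 → 4-byte form F0 93 87 A3 at offsets 10–13.
Offset 11 falls in char 5's range; it's byte 2 of F0 93 87 A3 = 0x93.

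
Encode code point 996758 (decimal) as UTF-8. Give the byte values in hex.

U+F3596 = 0xF3596 = 996758 decimal. In range U+10000–U+10FFFF → 4-byte form: 11110xxx 10xxxxxx 10xxxxxx 10xxxxxx.
Binary (21 bits): 011110011010110010110.
Split 3+6+6+6: 011 | 110011 | 010110 | 010110.
Byte 1: 11110011 = 0xF3.
Byte 2: 10110011 = 0xB3.
Byte 3: 10010110 = 0x96.
Byte 4: 10010110 = 0x96.

F3 B3 96 96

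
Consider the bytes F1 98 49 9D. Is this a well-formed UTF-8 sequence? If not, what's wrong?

Leading byte 0xF1 = 11110001 → 4-byte form.
Byte 3 is 0x49 = 01001001, which is not 10xxxxxx — expected a continuation byte.

invalid (non-continuation byte where continuation expected)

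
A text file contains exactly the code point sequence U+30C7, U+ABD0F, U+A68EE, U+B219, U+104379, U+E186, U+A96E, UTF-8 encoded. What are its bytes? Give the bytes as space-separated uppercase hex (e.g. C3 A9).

E3 83 87 F2 AB B4 8F F2 A6 A3 AE EB 88 99 F4 84 8D B9 EE 86 86 EA A5 AE

U+30C7: 3-byte form → E3 83 87.
U+ABD0F: 4-byte form → F2 AB B4 8F.
U+A68EE: 4-byte form → F2 A6 A3 AE.
U+B219: 3-byte form → EB 88 99.
U+104379: 4-byte form → F4 84 8D B9.
U+E186: 3-byte form → EE 86 86.
U+A96E: 3-byte form → EA A5 AE.
Concatenated (24 bytes): E3 83 87 F2 AB B4 8F F2 A6 A3 AE EB 88 99 F4 84 8D B9 EE 86 86 EA A5 AE.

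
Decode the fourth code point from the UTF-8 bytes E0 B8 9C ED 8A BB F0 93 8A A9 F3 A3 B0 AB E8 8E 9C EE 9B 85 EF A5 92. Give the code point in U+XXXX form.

U+E3C2B

Offset 0: leading byte 0xE0 = 11100000 → 3-byte char #1 = E0 B8 9C.
Offset 3: leading byte 0xED = 11101101 → 3-byte char #2 = ED 8A BB.
Offset 6: leading byte 0xF0 = 11110000 → 4-byte char #3 = F0 93 8A A9.
Offset 10: leading byte 0xF3 = 11110011 → 4-byte char #4 = F3 A3 B0 AB.
Leading byte 0xF3 = 11110011 matches 11110xxx → 4-byte sequence.
Byte 1: 0xF3 = 11110011, payload 011 (3 bits).
Byte 2: 0xA3 = 10100011 (10xxxxxx ✓), payload 100011.
Byte 3: 0xB0 = 10110000 (10xxxxxx ✓), payload 110000.
Byte 4: 0xAB = 10101011 (10xxxxxx ✓), payload 101011.
Concatenate: 011100011110000101011 = 0xE3C2B (21 bits → U+E3C2B).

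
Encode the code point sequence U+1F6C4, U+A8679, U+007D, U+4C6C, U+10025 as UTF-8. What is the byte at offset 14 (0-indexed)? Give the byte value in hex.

U+1F6C4 → 4-byte form F0 9F 9B 84 at offsets 0–3.
U+A8679 → 4-byte form F2 A8 99 B9 at offsets 4–7.
U+007D → 1-byte form 7D at offsets 8–8.
U+4C6C → 3-byte form E4 B1 AC at offsets 9–11.
U+10025 → 4-byte form F0 90 80 A5 at offsets 12–15.
Offset 14 falls in char 5's range; it's byte 3 of F0 90 80 A5 = 0x80.

0x80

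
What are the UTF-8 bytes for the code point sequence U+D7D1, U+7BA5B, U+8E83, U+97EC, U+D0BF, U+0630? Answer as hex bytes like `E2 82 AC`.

U+D7D1: 3-byte form → ED 9F 91.
U+7BA5B: 4-byte form → F1 BB A9 9B.
U+8E83: 3-byte form → E8 BA 83.
U+97EC: 3-byte form → E9 9F AC.
U+D0BF: 3-byte form → ED 82 BF.
U+0630: 2-byte form → D8 B0.
Concatenated (18 bytes): ED 9F 91 F1 BB A9 9B E8 BA 83 E9 9F AC ED 82 BF D8 B0.

ED 9F 91 F1 BB A9 9B E8 BA 83 E9 9F AC ED 82 BF D8 B0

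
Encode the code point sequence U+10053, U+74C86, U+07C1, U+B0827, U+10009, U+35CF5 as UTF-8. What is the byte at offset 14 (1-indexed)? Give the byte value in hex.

1-indexed offset 14 is 0-indexed offset 13.
U+10053 → 4-byte form F0 90 81 93 at offsets 0–3.
U+74C86 → 4-byte form F1 B4 B2 86 at offsets 4–7.
U+07C1 → 2-byte form DF 81 at offsets 8–9.
U+B0827 → 4-byte form F2 B0 A0 A7 at offsets 10–13.
Offset 13 falls in char 4's range; it's byte 4 of F2 B0 A0 A7 = 0xA7.

0xA7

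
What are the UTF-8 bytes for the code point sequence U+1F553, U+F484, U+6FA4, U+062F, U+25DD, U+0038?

F0 9F 95 93 EF 92 84 E6 BE A4 D8 AF E2 97 9D 38

U+1F553: 4-byte form → F0 9F 95 93.
U+F484: 3-byte form → EF 92 84.
U+6FA4: 3-byte form → E6 BE A4.
U+062F: 2-byte form → D8 AF.
U+25DD: 3-byte form → E2 97 9D.
U+0038: 1-byte form → 38.
Concatenated (16 bytes): F0 9F 95 93 EF 92 84 E6 BE A4 D8 AF E2 97 9D 38.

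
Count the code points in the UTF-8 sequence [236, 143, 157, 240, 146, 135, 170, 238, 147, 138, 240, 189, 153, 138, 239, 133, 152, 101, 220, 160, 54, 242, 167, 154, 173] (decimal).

Byte at offset 0: 0xEC = 11101100 → 3-byte char (#1). Advance 3.
Byte at offset 3: 0xF0 = 11110000 → 4-byte char (#2). Advance 4.
Byte at offset 7: 0xEE = 11101110 → 3-byte char (#3). Advance 3.
Byte at offset 10: 0xF0 = 11110000 → 4-byte char (#4). Advance 4.
Byte at offset 14: 0xEF = 11101111 → 3-byte char (#5). Advance 3.
Byte at offset 17: 0x65 = 01100101 → 1-byte char (#6). Advance 1.
Byte at offset 18: 0xDC = 11011100 → 2-byte char (#7). Advance 2.
Byte at offset 20: 0x36 = 00110110 → 1-byte char (#8). Advance 1.
Byte at offset 21: 0xF2 = 11110010 → 4-byte char (#9). Advance 4.
Reached end at offset 25 after 9 code points.

9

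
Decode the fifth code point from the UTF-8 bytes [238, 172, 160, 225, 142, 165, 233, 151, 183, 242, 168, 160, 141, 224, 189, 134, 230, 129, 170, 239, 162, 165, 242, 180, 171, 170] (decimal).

U+0F46

Offset 0: leading byte 0xEE = 11101110 → 3-byte char #1 = EE AC A0.
Offset 3: leading byte 0xE1 = 11100001 → 3-byte char #2 = E1 8E A5.
Offset 6: leading byte 0xE9 = 11101001 → 3-byte char #3 = E9 97 B7.
Offset 9: leading byte 0xF2 = 11110010 → 4-byte char #4 = F2 A8 A0 8D.
Offset 13: leading byte 0xE0 = 11100000 → 3-byte char #5 = E0 BD 86.
Leading byte 0xE0 = 11100000 matches 1110xxxx → 3-byte sequence.
Byte 1: 0xE0 = 11100000, payload 0000 (4 bits).
Byte 2: 0xBD = 10111101 (10xxxxxx ✓), payload 111101.
Byte 3: 0x86 = 10000110 (10xxxxxx ✓), payload 000110.
Concatenate: 0000111101000110 = 0xF46 (16 bits → U+0F46).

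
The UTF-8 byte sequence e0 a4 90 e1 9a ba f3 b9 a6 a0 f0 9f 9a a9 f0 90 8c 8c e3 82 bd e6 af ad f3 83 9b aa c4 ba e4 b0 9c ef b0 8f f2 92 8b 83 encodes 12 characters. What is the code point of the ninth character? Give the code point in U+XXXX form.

U+013A

Offset 0: leading byte 0xE0 = 11100000 → 3-byte char #1 = E0 A4 90.
Offset 3: leading byte 0xE1 = 11100001 → 3-byte char #2 = E1 9A BA.
Offset 6: leading byte 0xF3 = 11110011 → 4-byte char #3 = F3 B9 A6 A0.
Offset 10: leading byte 0xF0 = 11110000 → 4-byte char #4 = F0 9F 9A A9.
Offset 14: leading byte 0xF0 = 11110000 → 4-byte char #5 = F0 90 8C 8C.
Offset 18: leading byte 0xE3 = 11100011 → 3-byte char #6 = E3 82 BD.
Offset 21: leading byte 0xE6 = 11100110 → 3-byte char #7 = E6 AF AD.
Offset 24: leading byte 0xF3 = 11110011 → 4-byte char #8 = F3 83 9B AA.
Offset 28: leading byte 0xC4 = 11000100 → 2-byte char #9 = C4 BA.
Leading byte 0xC4 = 11000100 matches 110xxxxx → 2-byte sequence.
Byte 1: 0xC4 = 11000100, payload 00100 (5 bits).
Byte 2: 0xBA = 10111010 (10xxxxxx ✓), payload 111010.
Concatenate: 00100111010 = 0x13A (11 bits → U+013A).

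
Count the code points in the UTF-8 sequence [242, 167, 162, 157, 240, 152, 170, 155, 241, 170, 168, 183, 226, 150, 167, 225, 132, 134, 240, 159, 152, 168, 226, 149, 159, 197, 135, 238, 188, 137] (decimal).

9

Byte at offset 0: 0xF2 = 11110010 → 4-byte char (#1). Advance 4.
Byte at offset 4: 0xF0 = 11110000 → 4-byte char (#2). Advance 4.
Byte at offset 8: 0xF1 = 11110001 → 4-byte char (#3). Advance 4.
Byte at offset 12: 0xE2 = 11100010 → 3-byte char (#4). Advance 3.
Byte at offset 15: 0xE1 = 11100001 → 3-byte char (#5). Advance 3.
Byte at offset 18: 0xF0 = 11110000 → 4-byte char (#6). Advance 4.
Byte at offset 22: 0xE2 = 11100010 → 3-byte char (#7). Advance 3.
Byte at offset 25: 0xC5 = 11000101 → 2-byte char (#8). Advance 2.
Byte at offset 27: 0xEE = 11101110 → 3-byte char (#9). Advance 3.
Reached end at offset 30 after 9 code points.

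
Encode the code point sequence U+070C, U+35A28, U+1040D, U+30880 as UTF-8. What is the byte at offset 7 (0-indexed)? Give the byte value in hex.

U+070C → 2-byte form DC 8C at offsets 0–1.
U+35A28 → 4-byte form F0 B5 A8 A8 at offsets 2–5.
U+1040D → 4-byte form F0 90 90 8D at offsets 6–9.
Offset 7 falls in char 3's range; it's byte 2 of F0 90 90 8D = 0x90.

0x90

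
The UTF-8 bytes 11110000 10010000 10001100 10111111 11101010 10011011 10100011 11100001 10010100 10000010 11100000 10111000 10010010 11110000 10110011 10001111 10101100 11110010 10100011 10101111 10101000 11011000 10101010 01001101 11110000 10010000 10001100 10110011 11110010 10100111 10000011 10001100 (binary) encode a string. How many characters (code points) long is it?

10

Byte at offset 0: 0xF0 = 11110000 → 4-byte char (#1). Advance 4.
Byte at offset 4: 0xEA = 11101010 → 3-byte char (#2). Advance 3.
Byte at offset 7: 0xE1 = 11100001 → 3-byte char (#3). Advance 3.
Byte at offset 10: 0xE0 = 11100000 → 3-byte char (#4). Advance 3.
Byte at offset 13: 0xF0 = 11110000 → 4-byte char (#5). Advance 4.
Byte at offset 17: 0xF2 = 11110010 → 4-byte char (#6). Advance 4.
Byte at offset 21: 0xD8 = 11011000 → 2-byte char (#7). Advance 2.
Byte at offset 23: 0x4D = 01001101 → 1-byte char (#8). Advance 1.
Byte at offset 24: 0xF0 = 11110000 → 4-byte char (#9). Advance 4.
Byte at offset 28: 0xF2 = 11110010 → 4-byte char (#10). Advance 4.
Reached end at offset 32 after 10 code points.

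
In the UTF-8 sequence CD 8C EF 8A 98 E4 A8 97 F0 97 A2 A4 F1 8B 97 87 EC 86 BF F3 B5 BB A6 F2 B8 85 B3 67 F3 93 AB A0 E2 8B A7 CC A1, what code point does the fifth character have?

U+4B5C7

Offset 0: leading byte 0xCD = 11001101 → 2-byte char #1 = CD 8C.
Offset 2: leading byte 0xEF = 11101111 → 3-byte char #2 = EF 8A 98.
Offset 5: leading byte 0xE4 = 11100100 → 3-byte char #3 = E4 A8 97.
Offset 8: leading byte 0xF0 = 11110000 → 4-byte char #4 = F0 97 A2 A4.
Offset 12: leading byte 0xF1 = 11110001 → 4-byte char #5 = F1 8B 97 87.
Leading byte 0xF1 = 11110001 matches 11110xxx → 4-byte sequence.
Byte 1: 0xF1 = 11110001, payload 001 (3 bits).
Byte 2: 0x8B = 10001011 (10xxxxxx ✓), payload 001011.
Byte 3: 0x97 = 10010111 (10xxxxxx ✓), payload 010111.
Byte 4: 0x87 = 10000111 (10xxxxxx ✓), payload 000111.
Concatenate: 001001011010111000111 = 0x4B5C7 (21 bits → U+4B5C7).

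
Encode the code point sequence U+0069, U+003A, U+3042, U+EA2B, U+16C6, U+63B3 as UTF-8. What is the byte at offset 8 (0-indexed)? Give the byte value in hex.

U+0069 → 1-byte form 69 at offsets 0–0.
U+003A → 1-byte form 3A at offsets 1–1.
U+3042 → 3-byte form E3 81 82 at offsets 2–4.
U+EA2B → 3-byte form EE A8 AB at offsets 5–7.
U+16C6 → 3-byte form E1 9B 86 at offsets 8–10.
Offset 8 falls in char 5's range; it's byte 1 of E1 9B 86 = 0xE1.

0xE1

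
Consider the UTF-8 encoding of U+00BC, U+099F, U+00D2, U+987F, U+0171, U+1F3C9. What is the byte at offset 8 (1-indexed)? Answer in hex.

0xE9

1-indexed offset 8 is 0-indexed offset 7.
U+00BC → 2-byte form C2 BC at offsets 0–1.
U+099F → 3-byte form E0 A6 9F at offsets 2–4.
U+00D2 → 2-byte form C3 92 at offsets 5–6.
U+987F → 3-byte form E9 A1 BF at offsets 7–9.
Offset 7 falls in char 4's range; it's byte 1 of E9 A1 BF = 0xE9.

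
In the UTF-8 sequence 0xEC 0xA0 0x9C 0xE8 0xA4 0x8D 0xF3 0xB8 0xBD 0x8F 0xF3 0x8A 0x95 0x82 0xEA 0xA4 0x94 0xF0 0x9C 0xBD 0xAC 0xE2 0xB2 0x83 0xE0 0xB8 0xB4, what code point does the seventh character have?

U+2C83

Offset 0: leading byte 0xEC = 11101100 → 3-byte char #1 = EC A0 9C.
Offset 3: leading byte 0xE8 = 11101000 → 3-byte char #2 = E8 A4 8D.
Offset 6: leading byte 0xF3 = 11110011 → 4-byte char #3 = F3 B8 BD 8F.
Offset 10: leading byte 0xF3 = 11110011 → 4-byte char #4 = F3 8A 95 82.
Offset 14: leading byte 0xEA = 11101010 → 3-byte char #5 = EA A4 94.
Offset 17: leading byte 0xF0 = 11110000 → 4-byte char #6 = F0 9C BD AC.
Offset 21: leading byte 0xE2 = 11100010 → 3-byte char #7 = E2 B2 83.
Leading byte 0xE2 = 11100010 matches 1110xxxx → 3-byte sequence.
Byte 1: 0xE2 = 11100010, payload 0010 (4 bits).
Byte 2: 0xB2 = 10110010 (10xxxxxx ✓), payload 110010.
Byte 3: 0x83 = 10000011 (10xxxxxx ✓), payload 000011.
Concatenate: 0010110010000011 = 0x2C83 (16 bits → U+2C83).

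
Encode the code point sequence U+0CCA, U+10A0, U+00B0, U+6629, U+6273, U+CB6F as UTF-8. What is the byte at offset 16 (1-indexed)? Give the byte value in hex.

1-indexed offset 16 is 0-indexed offset 15.
U+0CCA → 3-byte form E0 B3 8A at offsets 0–2.
U+10A0 → 3-byte form E1 82 A0 at offsets 3–5.
U+00B0 → 2-byte form C2 B0 at offsets 6–7.
U+6629 → 3-byte form E6 98 A9 at offsets 8–10.
U+6273 → 3-byte form E6 89 B3 at offsets 11–13.
U+CB6F → 3-byte form EC AD AF at offsets 14–16.
Offset 15 falls in char 6's range; it's byte 2 of EC AD AF = 0xAD.

0xAD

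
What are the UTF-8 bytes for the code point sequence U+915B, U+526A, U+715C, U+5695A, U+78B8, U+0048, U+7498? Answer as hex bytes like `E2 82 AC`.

U+915B: 3-byte form → E9 85 9B.
U+526A: 3-byte form → E5 89 AA.
U+715C: 3-byte form → E7 85 9C.
U+5695A: 4-byte form → F1 96 A5 9A.
U+78B8: 3-byte form → E7 A2 B8.
U+0048: 1-byte form → 48.
U+7498: 3-byte form → E7 92 98.
Concatenated (20 bytes): E9 85 9B E5 89 AA E7 85 9C F1 96 A5 9A E7 A2 B8 48 E7 92 98.

E9 85 9B E5 89 AA E7 85 9C F1 96 A5 9A E7 A2 B8 48 E7 92 98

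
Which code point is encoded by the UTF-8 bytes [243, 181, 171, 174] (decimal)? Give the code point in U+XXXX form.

Leading byte 0xF3 = 11110011 matches 11110xxx → 4-byte sequence.
Byte 1: 0xF3 = 11110011, payload 011 (3 bits).
Byte 2: 0xB5 = 10110101 (10xxxxxx ✓), payload 110101.
Byte 3: 0xAB = 10101011 (10xxxxxx ✓), payload 101011.
Byte 4: 0xAE = 10101110 (10xxxxxx ✓), payload 101110.
Concatenate: 011110101101011101110 = 0xF5AEE (21 bits → U+F5AEE).

U+F5AEE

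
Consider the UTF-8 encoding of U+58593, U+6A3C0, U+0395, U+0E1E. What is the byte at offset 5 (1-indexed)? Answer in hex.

1-indexed offset 5 is 0-indexed offset 4.
U+58593 → 4-byte form F1 98 96 93 at offsets 0–3.
U+6A3C0 → 4-byte form F1 AA 8F 80 at offsets 4–7.
Offset 4 falls in char 2's range; it's byte 1 of F1 AA 8F 80 = 0xF1.

0xF1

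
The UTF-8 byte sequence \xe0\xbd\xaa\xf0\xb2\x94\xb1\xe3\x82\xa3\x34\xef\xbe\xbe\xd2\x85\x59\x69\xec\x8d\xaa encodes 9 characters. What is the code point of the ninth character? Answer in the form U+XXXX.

U+C36A

Offset 0: leading byte 0xE0 = 11100000 → 3-byte char #1 = E0 BD AA.
Offset 3: leading byte 0xF0 = 11110000 → 4-byte char #2 = F0 B2 94 B1.
Offset 7: leading byte 0xE3 = 11100011 → 3-byte char #3 = E3 82 A3.
Offset 10: leading byte 0x34 = 00110100 → 1-byte char #4 = 34.
Offset 11: leading byte 0xEF = 11101111 → 3-byte char #5 = EF BE BE.
Offset 14: leading byte 0xD2 = 11010010 → 2-byte char #6 = D2 85.
Offset 16: leading byte 0x59 = 01011001 → 1-byte char #7 = 59.
Offset 17: leading byte 0x69 = 01101001 → 1-byte char #8 = 69.
Offset 18: leading byte 0xEC = 11101100 → 3-byte char #9 = EC 8D AA.
Leading byte 0xEC = 11101100 matches 1110xxxx → 3-byte sequence.
Byte 1: 0xEC = 11101100, payload 1100 (4 bits).
Byte 2: 0x8D = 10001101 (10xxxxxx ✓), payload 001101.
Byte 3: 0xAA = 10101010 (10xxxxxx ✓), payload 101010.
Concatenate: 1100001101101010 = 0xC36A (16 bits → U+C36A).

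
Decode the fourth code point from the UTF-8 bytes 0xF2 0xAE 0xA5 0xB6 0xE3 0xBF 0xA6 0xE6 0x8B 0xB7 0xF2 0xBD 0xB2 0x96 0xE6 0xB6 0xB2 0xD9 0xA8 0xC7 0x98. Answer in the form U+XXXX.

U+BDC96

Offset 0: leading byte 0xF2 = 11110010 → 4-byte char #1 = F2 AE A5 B6.
Offset 4: leading byte 0xE3 = 11100011 → 3-byte char #2 = E3 BF A6.
Offset 7: leading byte 0xE6 = 11100110 → 3-byte char #3 = E6 8B B7.
Offset 10: leading byte 0xF2 = 11110010 → 4-byte char #4 = F2 BD B2 96.
Leading byte 0xF2 = 11110010 matches 11110xxx → 4-byte sequence.
Byte 1: 0xF2 = 11110010, payload 010 (3 bits).
Byte 2: 0xBD = 10111101 (10xxxxxx ✓), payload 111101.
Byte 3: 0xB2 = 10110010 (10xxxxxx ✓), payload 110010.
Byte 4: 0x96 = 10010110 (10xxxxxx ✓), payload 010110.
Concatenate: 010111101110010010110 = 0xBDC96 (21 bits → U+BDC96).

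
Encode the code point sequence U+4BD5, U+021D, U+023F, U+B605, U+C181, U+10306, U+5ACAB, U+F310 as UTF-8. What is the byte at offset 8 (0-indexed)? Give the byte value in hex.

0x98

U+4BD5 → 3-byte form E4 AF 95 at offsets 0–2.
U+021D → 2-byte form C8 9D at offsets 3–4.
U+023F → 2-byte form C8 BF at offsets 5–6.
U+B605 → 3-byte form EB 98 85 at offsets 7–9.
Offset 8 falls in char 4's range; it's byte 2 of EB 98 85 = 0x98.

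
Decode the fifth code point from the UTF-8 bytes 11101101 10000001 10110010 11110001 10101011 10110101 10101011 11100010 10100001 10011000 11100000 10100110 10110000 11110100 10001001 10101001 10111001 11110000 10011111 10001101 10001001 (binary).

U+109A79

Offset 0: leading byte 0xED = 11101101 → 3-byte char #1 = ED 81 B2.
Offset 3: leading byte 0xF1 = 11110001 → 4-byte char #2 = F1 AB B5 AB.
Offset 7: leading byte 0xE2 = 11100010 → 3-byte char #3 = E2 A1 98.
Offset 10: leading byte 0xE0 = 11100000 → 3-byte char #4 = E0 A6 B0.
Offset 13: leading byte 0xF4 = 11110100 → 4-byte char #5 = F4 89 A9 B9.
Leading byte 0xF4 = 11110100 matches 11110xxx → 4-byte sequence.
Byte 1: 0xF4 = 11110100, payload 100 (3 bits).
Byte 2: 0x89 = 10001001 (10xxxxxx ✓), payload 001001.
Byte 3: 0xA9 = 10101001 (10xxxxxx ✓), payload 101001.
Byte 4: 0xB9 = 10111001 (10xxxxxx ✓), payload 111001.
Concatenate: 100001001101001111001 = 0x109A79 (21 bits → U+109A79).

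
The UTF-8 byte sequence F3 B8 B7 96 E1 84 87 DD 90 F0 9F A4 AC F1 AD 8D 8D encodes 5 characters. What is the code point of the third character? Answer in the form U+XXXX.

Offset 0: leading byte 0xF3 = 11110011 → 4-byte char #1 = F3 B8 B7 96.
Offset 4: leading byte 0xE1 = 11100001 → 3-byte char #2 = E1 84 87.
Offset 7: leading byte 0xDD = 11011101 → 2-byte char #3 = DD 90.
Leading byte 0xDD = 11011101 matches 110xxxxx → 2-byte sequence.
Byte 1: 0xDD = 11011101, payload 11101 (5 bits).
Byte 2: 0x90 = 10010000 (10xxxxxx ✓), payload 010000.
Concatenate: 11101010000 = 0x750 (11 bits → U+0750).

U+0750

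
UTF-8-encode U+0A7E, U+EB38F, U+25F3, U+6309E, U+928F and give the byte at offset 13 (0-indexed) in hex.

U+0A7E → 3-byte form E0 A9 BE at offsets 0–2.
U+EB38F → 4-byte form F3 AB 8E 8F at offsets 3–6.
U+25F3 → 3-byte form E2 97 B3 at offsets 7–9.
U+6309E → 4-byte form F1 A3 82 9E at offsets 10–13.
Offset 13 falls in char 4's range; it's byte 4 of F1 A3 82 9E = 0x9E.

0x9E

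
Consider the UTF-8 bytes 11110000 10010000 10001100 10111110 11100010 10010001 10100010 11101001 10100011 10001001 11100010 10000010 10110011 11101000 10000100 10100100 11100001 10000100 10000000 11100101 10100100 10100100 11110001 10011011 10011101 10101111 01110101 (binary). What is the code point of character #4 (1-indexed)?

U+20B3

Offset 0: leading byte 0xF0 = 11110000 → 4-byte char #1 = F0 90 8C BE.
Offset 4: leading byte 0xE2 = 11100010 → 3-byte char #2 = E2 91 A2.
Offset 7: leading byte 0xE9 = 11101001 → 3-byte char #3 = E9 A3 89.
Offset 10: leading byte 0xE2 = 11100010 → 3-byte char #4 = E2 82 B3.
Leading byte 0xE2 = 11100010 matches 1110xxxx → 3-byte sequence.
Byte 1: 0xE2 = 11100010, payload 0010 (4 bits).
Byte 2: 0x82 = 10000010 (10xxxxxx ✓), payload 000010.
Byte 3: 0xB3 = 10110011 (10xxxxxx ✓), payload 110011.
Concatenate: 0010000010110011 = 0x20B3 (16 bits → U+20B3).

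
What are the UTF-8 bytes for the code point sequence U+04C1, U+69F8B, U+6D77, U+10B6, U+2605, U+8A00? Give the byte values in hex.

U+04C1: 2-byte form → D3 81.
U+69F8B: 4-byte form → F1 A9 BE 8B.
U+6D77: 3-byte form → E6 B5 B7.
U+10B6: 3-byte form → E1 82 B6.
U+2605: 3-byte form → E2 98 85.
U+8A00: 3-byte form → E8 A8 80.
Concatenated (18 bytes): D3 81 F1 A9 BE 8B E6 B5 B7 E1 82 B6 E2 98 85 E8 A8 80.

D3 81 F1 A9 BE 8B E6 B5 B7 E1 82 B6 E2 98 85 E8 A8 80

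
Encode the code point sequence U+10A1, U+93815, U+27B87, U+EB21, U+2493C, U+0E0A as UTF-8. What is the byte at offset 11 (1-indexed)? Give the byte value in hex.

1-indexed offset 11 is 0-indexed offset 10.
U+10A1 → 3-byte form E1 82 A1 at offsets 0–2.
U+93815 → 4-byte form F2 93 A0 95 at offsets 3–6.
U+27B87 → 4-byte form F0 A7 AE 87 at offsets 7–10.
Offset 10 falls in char 3's range; it's byte 4 of F0 A7 AE 87 = 0x87.

0x87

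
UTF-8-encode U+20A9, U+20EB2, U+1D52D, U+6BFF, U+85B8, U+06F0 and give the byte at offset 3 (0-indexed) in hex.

U+20A9 → 3-byte form E2 82 A9 at offsets 0–2.
U+20EB2 → 4-byte form F0 A0 BA B2 at offsets 3–6.
Offset 3 falls in char 2's range; it's byte 1 of F0 A0 BA B2 = 0xF0.

0xF0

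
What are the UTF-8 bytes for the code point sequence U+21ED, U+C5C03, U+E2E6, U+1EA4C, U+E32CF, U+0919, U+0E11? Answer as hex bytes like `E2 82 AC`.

U+21ED: 3-byte form → E2 87 AD.
U+C5C03: 4-byte form → F3 85 B0 83.
U+E2E6: 3-byte form → EE 8B A6.
U+1EA4C: 4-byte form → F0 9E A9 8C.
U+E32CF: 4-byte form → F3 A3 8B 8F.
U+0919: 3-byte form → E0 A4 99.
U+0E11: 3-byte form → E0 B8 91.
Concatenated (24 bytes): E2 87 AD F3 85 B0 83 EE 8B A6 F0 9E A9 8C F3 A3 8B 8F E0 A4 99 E0 B8 91.

E2 87 AD F3 85 B0 83 EE 8B A6 F0 9E A9 8C F3 A3 8B 8F E0 A4 99 E0 B8 91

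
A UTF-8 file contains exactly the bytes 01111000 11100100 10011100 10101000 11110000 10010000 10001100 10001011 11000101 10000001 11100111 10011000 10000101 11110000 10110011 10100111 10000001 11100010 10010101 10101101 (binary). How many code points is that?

Byte at offset 0: 0x78 = 01111000 → 1-byte char (#1). Advance 1.
Byte at offset 1: 0xE4 = 11100100 → 3-byte char (#2). Advance 3.
Byte at offset 4: 0xF0 = 11110000 → 4-byte char (#3). Advance 4.
Byte at offset 8: 0xC5 = 11000101 → 2-byte char (#4). Advance 2.
Byte at offset 10: 0xE7 = 11100111 → 3-byte char (#5). Advance 3.
Byte at offset 13: 0xF0 = 11110000 → 4-byte char (#6). Advance 4.
Byte at offset 17: 0xE2 = 11100010 → 3-byte char (#7). Advance 3.
Reached end at offset 20 after 7 code points.

7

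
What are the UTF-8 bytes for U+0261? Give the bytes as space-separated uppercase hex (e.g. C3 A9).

C9 A1

U+0261 = 0x261 = 609 decimal. In range U+0080–U+07FF → 2-byte form: 110xxxxx 10xxxxxx.
Binary (11 bits): 01001100001.
Split 5+6: 01001 | 100001.
Byte 1: 11001001 = 0xC9.
Byte 2: 10100001 = 0xA1.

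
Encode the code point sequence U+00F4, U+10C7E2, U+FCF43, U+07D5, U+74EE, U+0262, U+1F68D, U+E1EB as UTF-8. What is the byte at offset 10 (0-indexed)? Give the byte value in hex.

0xDF

U+00F4 → 2-byte form C3 B4 at offsets 0–1.
U+10C7E2 → 4-byte form F4 8C 9F A2 at offsets 2–5.
U+FCF43 → 4-byte form F3 BC BD 83 at offsets 6–9.
U+07D5 → 2-byte form DF 95 at offsets 10–11.
Offset 10 falls in char 4's range; it's byte 1 of DF 95 = 0xDF.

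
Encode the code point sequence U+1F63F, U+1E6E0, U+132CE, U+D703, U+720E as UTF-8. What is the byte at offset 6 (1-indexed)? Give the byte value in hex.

1-indexed offset 6 is 0-indexed offset 5.
U+1F63F → 4-byte form F0 9F 98 BF at offsets 0–3.
U+1E6E0 → 4-byte form F0 9E 9B A0 at offsets 4–7.
Offset 5 falls in char 2's range; it's byte 2 of F0 9E 9B A0 = 0x9E.

0x9E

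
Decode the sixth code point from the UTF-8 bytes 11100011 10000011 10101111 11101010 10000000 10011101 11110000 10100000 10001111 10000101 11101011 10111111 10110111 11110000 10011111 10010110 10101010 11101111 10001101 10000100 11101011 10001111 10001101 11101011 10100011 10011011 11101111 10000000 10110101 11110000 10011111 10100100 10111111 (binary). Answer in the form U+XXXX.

U+F344

Offset 0: leading byte 0xE3 = 11100011 → 3-byte char #1 = E3 83 AF.
Offset 3: leading byte 0xEA = 11101010 → 3-byte char #2 = EA 80 9D.
Offset 6: leading byte 0xF0 = 11110000 → 4-byte char #3 = F0 A0 8F 85.
Offset 10: leading byte 0xEB = 11101011 → 3-byte char #4 = EB BF B7.
Offset 13: leading byte 0xF0 = 11110000 → 4-byte char #5 = F0 9F 96 AA.
Offset 17: leading byte 0xEF = 11101111 → 3-byte char #6 = EF 8D 84.
Leading byte 0xEF = 11101111 matches 1110xxxx → 3-byte sequence.
Byte 1: 0xEF = 11101111, payload 1111 (4 bits).
Byte 2: 0x8D = 10001101 (10xxxxxx ✓), payload 001101.
Byte 3: 0x84 = 10000100 (10xxxxxx ✓), payload 000100.
Concatenate: 1111001101000100 = 0xF344 (16 bits → U+F344).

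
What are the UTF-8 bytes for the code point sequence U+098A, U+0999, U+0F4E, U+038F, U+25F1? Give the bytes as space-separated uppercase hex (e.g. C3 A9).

E0 A6 8A E0 A6 99 E0 BD 8E CE 8F E2 97 B1

U+098A: 3-byte form → E0 A6 8A.
U+0999: 3-byte form → E0 A6 99.
U+0F4E: 3-byte form → E0 BD 8E.
U+038F: 2-byte form → CE 8F.
U+25F1: 3-byte form → E2 97 B1.
Concatenated (14 bytes): E0 A6 8A E0 A6 99 E0 BD 8E CE 8F E2 97 B1.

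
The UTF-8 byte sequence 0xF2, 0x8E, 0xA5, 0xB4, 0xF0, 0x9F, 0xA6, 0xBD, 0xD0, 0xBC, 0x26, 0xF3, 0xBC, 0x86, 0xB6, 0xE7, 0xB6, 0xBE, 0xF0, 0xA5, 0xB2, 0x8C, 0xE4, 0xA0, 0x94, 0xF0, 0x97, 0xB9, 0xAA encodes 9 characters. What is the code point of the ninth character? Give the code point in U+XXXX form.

Offset 0: leading byte 0xF2 = 11110010 → 4-byte char #1 = F2 8E A5 B4.
Offset 4: leading byte 0xF0 = 11110000 → 4-byte char #2 = F0 9F A6 BD.
Offset 8: leading byte 0xD0 = 11010000 → 2-byte char #3 = D0 BC.
Offset 10: leading byte 0x26 = 00100110 → 1-byte char #4 = 26.
Offset 11: leading byte 0xF3 = 11110011 → 4-byte char #5 = F3 BC 86 B6.
Offset 15: leading byte 0xE7 = 11100111 → 3-byte char #6 = E7 B6 BE.
Offset 18: leading byte 0xF0 = 11110000 → 4-byte char #7 = F0 A5 B2 8C.
Offset 22: leading byte 0xE4 = 11100100 → 3-byte char #8 = E4 A0 94.
Offset 25: leading byte 0xF0 = 11110000 → 4-byte char #9 = F0 97 B9 AA.
Leading byte 0xF0 = 11110000 matches 11110xxx → 4-byte sequence.
Byte 1: 0xF0 = 11110000, payload 000 (3 bits).
Byte 2: 0x97 = 10010111 (10xxxxxx ✓), payload 010111.
Byte 3: 0xB9 = 10111001 (10xxxxxx ✓), payload 111001.
Byte 4: 0xAA = 10101010 (10xxxxxx ✓), payload 101010.
Concatenate: 000010111111001101010 = 0x17E6A (21 bits → U+17E6A).

U+17E6A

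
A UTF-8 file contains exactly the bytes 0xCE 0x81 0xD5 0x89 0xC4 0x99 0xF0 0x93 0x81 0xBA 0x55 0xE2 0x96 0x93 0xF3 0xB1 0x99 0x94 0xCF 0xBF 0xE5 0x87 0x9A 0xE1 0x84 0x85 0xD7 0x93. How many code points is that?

Byte at offset 0: 0xCE = 11001110 → 2-byte char (#1). Advance 2.
Byte at offset 2: 0xD5 = 11010101 → 2-byte char (#2). Advance 2.
Byte at offset 4: 0xC4 = 11000100 → 2-byte char (#3). Advance 2.
Byte at offset 6: 0xF0 = 11110000 → 4-byte char (#4). Advance 4.
Byte at offset 10: 0x55 = 01010101 → 1-byte char (#5). Advance 1.
Byte at offset 11: 0xE2 = 11100010 → 3-byte char (#6). Advance 3.
Byte at offset 14: 0xF3 = 11110011 → 4-byte char (#7). Advance 4.
Byte at offset 18: 0xCF = 11001111 → 2-byte char (#8). Advance 2.
Byte at offset 20: 0xE5 = 11100101 → 3-byte char (#9). Advance 3.
Byte at offset 23: 0xE1 = 11100001 → 3-byte char (#10). Advance 3.
Byte at offset 26: 0xD7 = 11010111 → 2-byte char (#11). Advance 2.
Reached end at offset 28 after 11 code points.

11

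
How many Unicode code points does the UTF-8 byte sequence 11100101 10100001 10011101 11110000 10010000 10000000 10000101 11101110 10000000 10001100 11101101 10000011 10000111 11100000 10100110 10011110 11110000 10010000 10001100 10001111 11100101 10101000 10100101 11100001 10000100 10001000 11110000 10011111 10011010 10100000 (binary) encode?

9

Byte at offset 0: 0xE5 = 11100101 → 3-byte char (#1). Advance 3.
Byte at offset 3: 0xF0 = 11110000 → 4-byte char (#2). Advance 4.
Byte at offset 7: 0xEE = 11101110 → 3-byte char (#3). Advance 3.
Byte at offset 10: 0xED = 11101101 → 3-byte char (#4). Advance 3.
Byte at offset 13: 0xE0 = 11100000 → 3-byte char (#5). Advance 3.
Byte at offset 16: 0xF0 = 11110000 → 4-byte char (#6). Advance 4.
Byte at offset 20: 0xE5 = 11100101 → 3-byte char (#7). Advance 3.
Byte at offset 23: 0xE1 = 11100001 → 3-byte char (#8). Advance 3.
Byte at offset 26: 0xF0 = 11110000 → 4-byte char (#9). Advance 4.
Reached end at offset 30 after 9 code points.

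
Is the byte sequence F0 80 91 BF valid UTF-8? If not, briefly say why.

invalid (overlong encoding)

Leading byte 0xF0 = 11110000 → 4-byte form.
Continuation bytes all match 10xxxxxx. Payload decodes to 0x47F.
But 0x47F < 0x10000, the minimum for a 4-byte sequence — this is an overlong encoding.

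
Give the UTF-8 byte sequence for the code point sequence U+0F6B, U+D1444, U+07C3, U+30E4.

E0 BD AB F3 91 91 84 DF 83 E3 83 A4

U+0F6B: 3-byte form → E0 BD AB.
U+D1444: 4-byte form → F3 91 91 84.
U+07C3: 2-byte form → DF 83.
U+30E4: 3-byte form → E3 83 A4.
Concatenated (12 bytes): E0 BD AB F3 91 91 84 DF 83 E3 83 A4.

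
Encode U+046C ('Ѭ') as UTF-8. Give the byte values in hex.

U+046C = 0x46C = 1132 decimal. In range U+0080–U+07FF → 2-byte form: 110xxxxx 10xxxxxx.
Binary (11 bits): 10001101100.
Split 5+6: 10001 | 101100.
Byte 1: 11010001 = 0xD1.
Byte 2: 10101100 = 0xAC.

D1 AC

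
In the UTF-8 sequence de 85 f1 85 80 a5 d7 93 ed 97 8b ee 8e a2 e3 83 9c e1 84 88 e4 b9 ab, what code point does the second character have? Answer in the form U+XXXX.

U+45025

Offset 0: leading byte 0xDE = 11011110 → 2-byte char #1 = DE 85.
Offset 2: leading byte 0xF1 = 11110001 → 4-byte char #2 = F1 85 80 A5.
Leading byte 0xF1 = 11110001 matches 11110xxx → 4-byte sequence.
Byte 1: 0xF1 = 11110001, payload 001 (3 bits).
Byte 2: 0x85 = 10000101 (10xxxxxx ✓), payload 000101.
Byte 3: 0x80 = 10000000 (10xxxxxx ✓), payload 000000.
Byte 4: 0xA5 = 10100101 (10xxxxxx ✓), payload 100101.
Concatenate: 001000101000000100101 = 0x45025 (21 bits → U+45025).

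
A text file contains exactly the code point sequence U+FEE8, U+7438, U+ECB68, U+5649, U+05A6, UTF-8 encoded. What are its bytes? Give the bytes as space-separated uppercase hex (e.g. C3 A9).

U+FEE8: 3-byte form → EF BB A8.
U+7438: 3-byte form → E7 90 B8.
U+ECB68: 4-byte form → F3 AC AD A8.
U+5649: 3-byte form → E5 99 89.
U+05A6: 2-byte form → D6 A6.
Concatenated (15 bytes): EF BB A8 E7 90 B8 F3 AC AD A8 E5 99 89 D6 A6.

EF BB A8 E7 90 B8 F3 AC AD A8 E5 99 89 D6 A6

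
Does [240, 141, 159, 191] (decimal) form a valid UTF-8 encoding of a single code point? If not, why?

Leading byte 0xF0 = 11110000 → 4-byte form.
Continuation bytes all match 10xxxxxx. Payload decodes to 0xD7FF.
But 0xD7FF < 0x10000, the minimum for a 4-byte sequence — this is an overlong encoding.

invalid (overlong encoding)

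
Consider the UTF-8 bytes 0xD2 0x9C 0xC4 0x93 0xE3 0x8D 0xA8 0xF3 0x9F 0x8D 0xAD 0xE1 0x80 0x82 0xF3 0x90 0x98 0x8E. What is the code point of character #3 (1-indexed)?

U+3368

Offset 0: leading byte 0xD2 = 11010010 → 2-byte char #1 = D2 9C.
Offset 2: leading byte 0xC4 = 11000100 → 2-byte char #2 = C4 93.
Offset 4: leading byte 0xE3 = 11100011 → 3-byte char #3 = E3 8D A8.
Leading byte 0xE3 = 11100011 matches 1110xxxx → 3-byte sequence.
Byte 1: 0xE3 = 11100011, payload 0011 (4 bits).
Byte 2: 0x8D = 10001101 (10xxxxxx ✓), payload 001101.
Byte 3: 0xA8 = 10101000 (10xxxxxx ✓), payload 101000.
Concatenate: 0011001101101000 = 0x3368 (16 bits → U+3368).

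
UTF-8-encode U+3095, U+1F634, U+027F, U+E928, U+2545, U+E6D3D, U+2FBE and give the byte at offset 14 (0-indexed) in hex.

U+3095 → 3-byte form E3 82 95 at offsets 0–2.
U+1F634 → 4-byte form F0 9F 98 B4 at offsets 3–6.
U+027F → 2-byte form C9 BF at offsets 7–8.
U+E928 → 3-byte form EE A4 A8 at offsets 9–11.
U+2545 → 3-byte form E2 95 85 at offsets 12–14.
Offset 14 falls in char 5's range; it's byte 3 of E2 95 85 = 0x85.

0x85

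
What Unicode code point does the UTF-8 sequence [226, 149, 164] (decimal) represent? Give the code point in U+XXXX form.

U+2564

Leading byte 0xE2 = 11100010 matches 1110xxxx → 3-byte sequence.
Byte 1: 0xE2 = 11100010, payload 0010 (4 bits).
Byte 2: 0x95 = 10010101 (10xxxxxx ✓), payload 010101.
Byte 3: 0xA4 = 10100100 (10xxxxxx ✓), payload 100100.
Concatenate: 0010010101100100 = 0x2564 (16 bits → U+2564).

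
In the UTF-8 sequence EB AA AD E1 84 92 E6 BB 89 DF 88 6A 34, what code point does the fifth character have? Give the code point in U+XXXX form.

U+006A

Offset 0: leading byte 0xEB = 11101011 → 3-byte char #1 = EB AA AD.
Offset 3: leading byte 0xE1 = 11100001 → 3-byte char #2 = E1 84 92.
Offset 6: leading byte 0xE6 = 11100110 → 3-byte char #3 = E6 BB 89.
Offset 9: leading byte 0xDF = 11011111 → 2-byte char #4 = DF 88.
Offset 11: leading byte 0x6A = 01101010 → 1-byte char #5 = 6A.
Leading byte 0x6A = 01101010 matches 0xxxxxxx → 1-byte sequence.
Byte 1: 0x6A = 01101010, payload 1101010 (7 bits).
Concatenate: 1101010 = 0x6A (7 bits → U+006A).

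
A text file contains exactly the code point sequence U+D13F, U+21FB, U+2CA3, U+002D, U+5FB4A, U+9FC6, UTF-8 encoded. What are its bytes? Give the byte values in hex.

ED 84 BF E2 87 BB E2 B2 A3 2D F1 9F AD 8A E9 BF 86

U+D13F: 3-byte form → ED 84 BF.
U+21FB: 3-byte form → E2 87 BB.
U+2CA3: 3-byte form → E2 B2 A3.
U+002D: 1-byte form → 2D.
U+5FB4A: 4-byte form → F1 9F AD 8A.
U+9FC6: 3-byte form → E9 BF 86.
Concatenated (17 bytes): ED 84 BF E2 87 BB E2 B2 A3 2D F1 9F AD 8A E9 BF 86.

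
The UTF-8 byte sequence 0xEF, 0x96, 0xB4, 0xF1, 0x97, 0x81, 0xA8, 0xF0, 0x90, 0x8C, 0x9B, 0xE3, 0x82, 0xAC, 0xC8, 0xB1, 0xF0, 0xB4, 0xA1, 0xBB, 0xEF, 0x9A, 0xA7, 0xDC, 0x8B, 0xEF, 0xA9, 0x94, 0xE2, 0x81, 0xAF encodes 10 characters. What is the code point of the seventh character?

U+F6A7

Offset 0: leading byte 0xEF = 11101111 → 3-byte char #1 = EF 96 B4.
Offset 3: leading byte 0xF1 = 11110001 → 4-byte char #2 = F1 97 81 A8.
Offset 7: leading byte 0xF0 = 11110000 → 4-byte char #3 = F0 90 8C 9B.
Offset 11: leading byte 0xE3 = 11100011 → 3-byte char #4 = E3 82 AC.
Offset 14: leading byte 0xC8 = 11001000 → 2-byte char #5 = C8 B1.
Offset 16: leading byte 0xF0 = 11110000 → 4-byte char #6 = F0 B4 A1 BB.
Offset 20: leading byte 0xEF = 11101111 → 3-byte char #7 = EF 9A A7.
Leading byte 0xEF = 11101111 matches 1110xxxx → 3-byte sequence.
Byte 1: 0xEF = 11101111, payload 1111 (4 bits).
Byte 2: 0x9A = 10011010 (10xxxxxx ✓), payload 011010.
Byte 3: 0xA7 = 10100111 (10xxxxxx ✓), payload 100111.
Concatenate: 1111011010100111 = 0xF6A7 (16 bits → U+F6A7).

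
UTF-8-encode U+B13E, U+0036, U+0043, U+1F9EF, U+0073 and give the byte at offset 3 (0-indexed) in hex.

0x36

U+B13E → 3-byte form EB 84 BE at offsets 0–2.
U+0036 → 1-byte form 36 at offsets 3–3.
Offset 3 falls in char 2's range; it's byte 1 of 36 = 0x36.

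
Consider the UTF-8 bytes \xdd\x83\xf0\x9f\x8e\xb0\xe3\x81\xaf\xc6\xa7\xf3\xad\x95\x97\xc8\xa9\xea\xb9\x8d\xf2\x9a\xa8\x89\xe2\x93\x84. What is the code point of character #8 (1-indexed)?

U+9AA09

Offset 0: leading byte 0xDD = 11011101 → 2-byte char #1 = DD 83.
Offset 2: leading byte 0xF0 = 11110000 → 4-byte char #2 = F0 9F 8E B0.
Offset 6: leading byte 0xE3 = 11100011 → 3-byte char #3 = E3 81 AF.
Offset 9: leading byte 0xC6 = 11000110 → 2-byte char #4 = C6 A7.
Offset 11: leading byte 0xF3 = 11110011 → 4-byte char #5 = F3 AD 95 97.
Offset 15: leading byte 0xC8 = 11001000 → 2-byte char #6 = C8 A9.
Offset 17: leading byte 0xEA = 11101010 → 3-byte char #7 = EA B9 8D.
Offset 20: leading byte 0xF2 = 11110010 → 4-byte char #8 = F2 9A A8 89.
Leading byte 0xF2 = 11110010 matches 11110xxx → 4-byte sequence.
Byte 1: 0xF2 = 11110010, payload 010 (3 bits).
Byte 2: 0x9A = 10011010 (10xxxxxx ✓), payload 011010.
Byte 3: 0xA8 = 10101000 (10xxxxxx ✓), payload 101000.
Byte 4: 0x89 = 10001001 (10xxxxxx ✓), payload 001001.
Concatenate: 010011010101000001001 = 0x9AA09 (21 bits → U+9AA09).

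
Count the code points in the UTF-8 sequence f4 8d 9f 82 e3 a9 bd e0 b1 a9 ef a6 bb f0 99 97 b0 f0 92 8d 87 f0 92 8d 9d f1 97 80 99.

8

Byte at offset 0: 0xF4 = 11110100 → 4-byte char (#1). Advance 4.
Byte at offset 4: 0xE3 = 11100011 → 3-byte char (#2). Advance 3.
Byte at offset 7: 0xE0 = 11100000 → 3-byte char (#3). Advance 3.
Byte at offset 10: 0xEF = 11101111 → 3-byte char (#4). Advance 3.
Byte at offset 13: 0xF0 = 11110000 → 4-byte char (#5). Advance 4.
Byte at offset 17: 0xF0 = 11110000 → 4-byte char (#6). Advance 4.
Byte at offset 21: 0xF0 = 11110000 → 4-byte char (#7). Advance 4.
Byte at offset 25: 0xF1 = 11110001 → 4-byte char (#8). Advance 4.
Reached end at offset 29 after 8 code points.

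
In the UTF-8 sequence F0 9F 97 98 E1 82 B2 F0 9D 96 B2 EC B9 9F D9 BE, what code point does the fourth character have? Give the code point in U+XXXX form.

Offset 0: leading byte 0xF0 = 11110000 → 4-byte char #1 = F0 9F 97 98.
Offset 4: leading byte 0xE1 = 11100001 → 3-byte char #2 = E1 82 B2.
Offset 7: leading byte 0xF0 = 11110000 → 4-byte char #3 = F0 9D 96 B2.
Offset 11: leading byte 0xEC = 11101100 → 3-byte char #4 = EC B9 9F.
Leading byte 0xEC = 11101100 matches 1110xxxx → 3-byte sequence.
Byte 1: 0xEC = 11101100, payload 1100 (4 bits).
Byte 2: 0xB9 = 10111001 (10xxxxxx ✓), payload 111001.
Byte 3: 0x9F = 10011111 (10xxxxxx ✓), payload 011111.
Concatenate: 1100111001011111 = 0xCE5F (16 bits → U+CE5F).

U+CE5F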